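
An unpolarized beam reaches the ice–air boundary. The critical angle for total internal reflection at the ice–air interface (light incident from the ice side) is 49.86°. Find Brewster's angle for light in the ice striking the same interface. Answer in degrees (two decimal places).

θ_B ≈ 37.40°

sin θ_c = n₂/n₁, so n₂/n₁ = sin 49.86° = 0.7645.
Brewster: tan θ_B = n₂/n₁ = 0.7645.
θ_B = arctan(0.7645) = 37.40°.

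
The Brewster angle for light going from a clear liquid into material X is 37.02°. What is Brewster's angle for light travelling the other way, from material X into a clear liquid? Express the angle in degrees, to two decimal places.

Reversing the direction swaps n₁ and n₂, so tan θ_B' = 1/tan θ_B and θ_B' = 90° − θ_B.
Hence θ_B' = 90° − 37.02° = 52.98°.

θ_B' ≈ 52.98°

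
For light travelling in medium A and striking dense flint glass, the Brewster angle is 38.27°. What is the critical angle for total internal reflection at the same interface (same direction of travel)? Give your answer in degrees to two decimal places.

θ_c ≈ 52.08°

tan θ_B = n₂/n₁ = tan 38.27° = 0.7889.
Total internal reflection: sin θ_c = n₂/n₁ = 0.7889.
θ_c = arcsin(0.7889) = 52.08°.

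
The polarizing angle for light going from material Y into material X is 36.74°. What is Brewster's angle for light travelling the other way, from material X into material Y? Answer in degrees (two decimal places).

θ_B' ≈ 53.26°

The two Brewster angles are complementary: θ_B' = 90° − θ_B = 90° − 36.74° = 53.26°.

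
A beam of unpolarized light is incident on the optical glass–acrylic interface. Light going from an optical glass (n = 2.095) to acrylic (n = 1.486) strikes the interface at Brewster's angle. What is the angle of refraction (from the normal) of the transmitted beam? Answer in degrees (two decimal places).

θ_t ≈ 54.65°

First find Brewster's angle: tan θ_B = 1.486/2.095 = 0.7093, giving θ_B = 35.35°.
The refracted ray is perpendicular to the reflected ray, so θ_t = 90° − θ_B = 54.65°.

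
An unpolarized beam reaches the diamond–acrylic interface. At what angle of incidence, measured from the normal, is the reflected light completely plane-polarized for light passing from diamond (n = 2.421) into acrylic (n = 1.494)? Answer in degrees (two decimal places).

θ_B ≈ 31.68°

tan θ_B = n₂/n₁ = 1.494/2.421 = 0.6171.
So θ_B = arctan 0.6171 = 31.68°.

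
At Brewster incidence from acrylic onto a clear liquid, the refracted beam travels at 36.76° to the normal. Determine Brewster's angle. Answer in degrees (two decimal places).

θ_B ≈ 53.24°

At Brewster's angle the reflected and refracted rays are perpendicular, so θ_B + θ_t = 90°.
θ_B = 90° − 36.76° = 53.24°.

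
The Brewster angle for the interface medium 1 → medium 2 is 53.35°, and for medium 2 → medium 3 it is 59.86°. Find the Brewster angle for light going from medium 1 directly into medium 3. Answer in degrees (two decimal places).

θ_B ≈ 66.64°

tan θ_B(1→2) = n₂/n₁ = tan 53.35° = 1.3440.
tan θ_B(2→3) = n₃/n₂ = tan 59.86° = 1.7223.
So n₃/n₁ = (n₂/n₁)(n₃/n₂) = 1.3440 × 1.7223 = 2.3149.
θ_B(1→3) = arctan(2.3149) = 66.64°.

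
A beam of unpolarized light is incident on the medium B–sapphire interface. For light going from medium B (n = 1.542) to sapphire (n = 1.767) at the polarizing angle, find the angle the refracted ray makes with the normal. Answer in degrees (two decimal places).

θ_t ≈ 41.11°

θ_B = arctan(n₂/n₁) = arctan(1.767/1.542) = 48.89°.
Since θ_B + θ_t = 90° at Brewster incidence, θ_t = 90° − 48.89° = 41.11°.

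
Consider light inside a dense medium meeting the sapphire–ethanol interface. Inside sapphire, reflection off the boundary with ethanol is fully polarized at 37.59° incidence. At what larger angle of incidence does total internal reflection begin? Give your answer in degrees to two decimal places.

θ_c ≈ 50.34°

tan θ_B = n₂/n₁ = tan 37.59° = 0.7698.
Total internal reflection: sin θ_c = n₂/n₁ = 0.7698.
θ_c = arcsin(0.7698) = 50.34°.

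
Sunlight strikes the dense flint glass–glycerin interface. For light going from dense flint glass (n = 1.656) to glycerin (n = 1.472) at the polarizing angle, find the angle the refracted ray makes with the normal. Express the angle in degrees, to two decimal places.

θ_t ≈ 48.37°

First find Brewster's angle: tan θ_B = 1.472/1.656 = 0.8889, giving θ_B = 41.63°.
At Brewster's angle the reflected and refracted rays are perpendicular, so θ_t = 90° − θ_B = 90° − 41.63° = 48.37°.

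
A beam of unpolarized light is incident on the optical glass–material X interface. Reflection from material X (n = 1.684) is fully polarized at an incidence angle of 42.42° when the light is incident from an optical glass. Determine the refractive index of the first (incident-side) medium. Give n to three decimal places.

Brewster's law: tan θ_B = n₂/n₁ (light incident in an optical glass, refracted into material X).
n₁ = n₂ / tan θ_B = 1.684 / tan 42.42° = 1.843.

n ≈ 1.843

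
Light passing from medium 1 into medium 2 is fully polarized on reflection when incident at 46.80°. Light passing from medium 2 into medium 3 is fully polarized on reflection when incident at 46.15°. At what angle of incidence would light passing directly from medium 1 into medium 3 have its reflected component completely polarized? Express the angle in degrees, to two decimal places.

n₂/n₁ = tan 46.80° = 1.0649 and n₃/n₂ = tan 46.15° = 1.0410.
Multiplying, n₃/n₁ = 1.0649 × 1.0410 = 1.1085, and θ_B(1→3) = arctan 1.1085 = 47.95°.

θ_B ≈ 47.95°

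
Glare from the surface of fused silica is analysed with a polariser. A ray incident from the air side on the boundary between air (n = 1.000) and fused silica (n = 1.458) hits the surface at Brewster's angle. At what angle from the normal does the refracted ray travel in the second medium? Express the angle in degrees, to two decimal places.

θ_t ≈ 34.45°

θ_B = arctan(n₂/n₁) = arctan(1.458/1.000) = 55.55°.
At Brewster's angle the reflected and refracted rays are perpendicular, so θ_t = 90° − θ_B = 90° − 55.55° = 34.45°.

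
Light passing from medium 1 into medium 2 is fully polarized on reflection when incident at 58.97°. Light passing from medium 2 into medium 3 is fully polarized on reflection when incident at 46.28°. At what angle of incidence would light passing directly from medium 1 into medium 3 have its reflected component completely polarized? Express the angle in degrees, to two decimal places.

θ_B ≈ 60.09°

Each Brewster angle gives a ratio: n₂/n₁ = tan 58.97° = 1.6623, n₃/n₂ = tan 46.28° = 1.0457.
Multiplying, n₃/n₁ = 1.6623 × 1.0457 = 1.7383, and θ_B(1→3) = arctan 1.7383 = 60.09°.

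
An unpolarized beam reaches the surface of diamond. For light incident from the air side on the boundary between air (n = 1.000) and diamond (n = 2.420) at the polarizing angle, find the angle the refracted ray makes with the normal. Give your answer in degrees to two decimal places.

First find Brewster's angle: tan θ_B = 2.420/1.000 = 2.4200, giving θ_B = 67.55°.
Since θ_B + θ_t = 90° at Brewster incidence, θ_t = 90° − 67.55° = 22.45°.

θ_t ≈ 22.45°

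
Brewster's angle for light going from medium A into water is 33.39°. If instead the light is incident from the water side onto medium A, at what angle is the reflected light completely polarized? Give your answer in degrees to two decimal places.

tan θ_B' = n₁/n₂ = 1/tan θ_B, so θ_B' = 90° − θ_B.
θ_B' = 90° − 33.39° = 56.61°.

θ_B' ≈ 56.61°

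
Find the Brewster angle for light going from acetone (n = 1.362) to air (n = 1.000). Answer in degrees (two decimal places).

tan θ_B = n₂/n₁ = 1.000/1.362 = 0.7342.
So θ_B = arctan 0.7342 = 36.29°.

θ_B ≈ 36.29°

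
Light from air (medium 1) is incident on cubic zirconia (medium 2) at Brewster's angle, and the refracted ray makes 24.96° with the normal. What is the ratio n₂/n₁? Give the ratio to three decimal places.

θ_B + θ_t = 90°, so θ_B = 90° − 24.96° = 65.04°.
tan θ_B = n₂/n₁, so n₂/n₁ = tan 65.04° = 2.148.

n₂/n₁ ≈ 2.148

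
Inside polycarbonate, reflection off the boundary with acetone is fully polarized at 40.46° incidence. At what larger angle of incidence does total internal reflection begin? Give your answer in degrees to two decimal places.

From Brewster, n₂/n₁ = tan θ_B = tan 40.46° = 0.8529.
Then sin θ_c = n₂/n₁ = 0.8529, so θ_c = arcsin 0.8529 = 58.53°.

θ_c ≈ 58.53°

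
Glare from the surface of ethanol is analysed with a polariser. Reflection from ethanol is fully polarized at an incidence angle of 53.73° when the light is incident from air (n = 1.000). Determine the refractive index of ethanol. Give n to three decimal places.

n ≈ 1.363

Full polarization of the reflected beam means tan θ_B = n₂/n₁, where n₁ is the incident medium (air).
n₂ = n₁ tan θ_B = 1.000 × tan 53.73° = 1.363.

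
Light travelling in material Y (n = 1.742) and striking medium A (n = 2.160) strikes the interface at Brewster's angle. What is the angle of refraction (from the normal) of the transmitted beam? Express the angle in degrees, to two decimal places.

θ_t ≈ 38.89°

tan θ_B = n₂/n₁ = 2.160/1.742 = 1.2400, so θ_B = 51.11°.
The refracted ray is perpendicular to the reflected ray, so θ_t = 90° − θ_B = 38.89°.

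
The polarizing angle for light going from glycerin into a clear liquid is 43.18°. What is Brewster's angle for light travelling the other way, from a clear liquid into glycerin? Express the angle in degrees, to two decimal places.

θ_B' ≈ 46.82°

The two Brewster angles are complementary: θ_B' = 90° − θ_B = 90° − 43.18° = 46.82°.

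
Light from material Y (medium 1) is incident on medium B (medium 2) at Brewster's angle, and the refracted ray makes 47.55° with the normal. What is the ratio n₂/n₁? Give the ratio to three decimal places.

n₂/n₁ ≈ 0.915

θ_B + θ_t = 90°, so θ_B = 90° − 47.55° = 42.45°.
Then n₂/n₁ = tan θ_B = tan 42.45° = 0.915.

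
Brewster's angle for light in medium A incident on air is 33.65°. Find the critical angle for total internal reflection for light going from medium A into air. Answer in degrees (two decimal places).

θ_c ≈ 41.73°

tan θ_B = n₂/n₁ = tan 33.65° = 0.6657.
Total internal reflection: sin θ_c = n₂/n₁ = 0.6657.
θ_c = arcsin(0.6657) = 41.73°.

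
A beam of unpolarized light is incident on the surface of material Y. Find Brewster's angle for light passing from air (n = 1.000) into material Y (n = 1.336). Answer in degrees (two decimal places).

Here n₂/n₁ = 1.336/1.000 = 1.3360, and Brewster's law gives tan θ_B = n₂/n₁. Taking the arctangent, θ_B = 53.19°.

θ_B ≈ 53.19°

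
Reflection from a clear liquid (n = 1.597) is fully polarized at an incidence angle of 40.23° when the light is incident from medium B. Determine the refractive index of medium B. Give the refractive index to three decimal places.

At Brewster's angle, tan θ_B = n₂/n₁ with n₁ on the incident side (medium B) and n₂ on the transmitted side (a clear liquid).
n₁ = n₂ / tan θ_B = 1.597 / tan 40.23° = 1.888.

n ≈ 1.888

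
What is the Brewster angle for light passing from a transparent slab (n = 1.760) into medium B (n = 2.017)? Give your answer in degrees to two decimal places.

Brewster's condition: tan θ_B = n₂/n₁ = 2.017/1.760 = 1.1460. Taking the arctangent, θ_B = 48.89°.

θ_B ≈ 48.89°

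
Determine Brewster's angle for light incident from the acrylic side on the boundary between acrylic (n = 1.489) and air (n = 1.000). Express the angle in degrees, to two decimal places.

θ_B ≈ 33.88°

tan θ_B = n₂/n₁ = 1.000/1.489 = 0.6716.
θ_B = arctan(0.6716) = 33.88°.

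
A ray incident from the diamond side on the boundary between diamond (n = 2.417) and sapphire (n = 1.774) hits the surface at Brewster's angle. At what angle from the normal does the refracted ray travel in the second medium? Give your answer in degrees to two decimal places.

tan θ_B = n₂/n₁ = 1.774/2.417 = 0.7340, so θ_B = 36.28°.
At Brewster's angle the reflected and refracted rays are perpendicular, so θ_t = 90° − θ_B = 90° − 36.28° = 53.72°.

θ_t ≈ 53.72°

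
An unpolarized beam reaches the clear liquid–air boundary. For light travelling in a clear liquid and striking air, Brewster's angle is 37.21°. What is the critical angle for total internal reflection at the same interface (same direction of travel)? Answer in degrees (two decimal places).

θ_c ≈ 49.40°

From Brewster, n₂/n₁ = tan θ_B = tan 37.21° = 0.7593.
Then sin θ_c = n₂/n₁ = 0.7593, so θ_c = arcsin 0.7593 = 49.40°.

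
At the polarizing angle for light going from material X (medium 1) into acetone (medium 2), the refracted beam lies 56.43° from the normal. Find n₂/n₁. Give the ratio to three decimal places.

n₂/n₁ ≈ 0.664

θ_B + θ_t = 90°, so θ_B = 90° − 56.43° = 33.57°.
Then n₂/n₁ = tan θ_B = tan 33.57° = 0.664.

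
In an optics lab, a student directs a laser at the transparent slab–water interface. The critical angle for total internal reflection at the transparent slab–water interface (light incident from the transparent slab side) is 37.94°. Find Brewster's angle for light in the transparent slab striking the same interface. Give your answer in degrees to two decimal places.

sin θ_c = n₂/n₁, so n₂/n₁ = sin 37.94° = 0.6148.
Brewster: tan θ_B = n₂/n₁ = 0.6148.
θ_B = arctan(0.6148) = 31.58°.

θ_B ≈ 31.58°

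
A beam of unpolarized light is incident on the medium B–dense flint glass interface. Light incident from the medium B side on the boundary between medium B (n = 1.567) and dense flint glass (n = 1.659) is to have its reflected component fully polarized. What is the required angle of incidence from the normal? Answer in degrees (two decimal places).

Brewster's condition: tan θ_B = n₂/n₁ = 1.659/1.567 = 1.0587.
θ_B = arctan(1.0587) = 46.63°.

θ_B ≈ 46.63°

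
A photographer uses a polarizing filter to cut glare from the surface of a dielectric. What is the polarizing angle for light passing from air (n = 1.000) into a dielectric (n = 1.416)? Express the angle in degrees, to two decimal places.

θ_B ≈ 54.77°

At Brewster's angle the reflected and refracted rays are perpendicular, which with Snell's law gives tan θ_B = n₂/n₁.
Brewster's condition: tan θ_B = n₂/n₁ = 1.416/1.000 = 1.4160. Taking the arctangent, θ_B = 54.77°.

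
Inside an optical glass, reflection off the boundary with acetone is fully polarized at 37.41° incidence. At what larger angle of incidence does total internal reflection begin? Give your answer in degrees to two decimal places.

θ_c ≈ 49.89°

From Brewster, n₂/n₁ = tan θ_B = tan 37.41° = 0.7648.
Then sin θ_c = n₂/n₁ = 0.7648, so θ_c = arcsin 0.7648 = 49.89°.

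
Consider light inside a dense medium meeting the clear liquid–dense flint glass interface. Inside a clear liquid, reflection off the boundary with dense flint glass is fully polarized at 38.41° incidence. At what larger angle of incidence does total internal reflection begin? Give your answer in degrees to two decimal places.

θ_c ≈ 52.45°

n₂/n₁ = tan 38.41° = 0.7929; the critical angle satisfies sin θ_c = n₂/n₁.
θ_c = arcsin(0.7929) = 52.45°.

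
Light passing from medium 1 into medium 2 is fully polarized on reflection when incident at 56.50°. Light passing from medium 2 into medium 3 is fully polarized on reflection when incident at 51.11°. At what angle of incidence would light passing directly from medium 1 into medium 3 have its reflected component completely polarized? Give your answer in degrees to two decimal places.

n₂/n₁ = tan 56.50° = 1.5108 and n₃/n₂ = tan 51.11° = 1.2398.
So n₃/n₁ = (n₂/n₁)(n₃/n₂) = 1.5108 × 1.2398 = 1.8731.
θ_B(1→3) = arctan(1.8731) = 61.90°.

θ_B ≈ 61.90°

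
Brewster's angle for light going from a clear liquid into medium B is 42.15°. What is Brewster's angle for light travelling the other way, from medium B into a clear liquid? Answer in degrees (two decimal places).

θ_B' ≈ 47.85°

The two Brewster angles are complementary: θ_B' = 90° − θ_B = 90° − 42.15° = 47.85°.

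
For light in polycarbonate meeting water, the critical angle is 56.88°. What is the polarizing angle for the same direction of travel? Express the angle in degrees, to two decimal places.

θ_B ≈ 39.95°

At the critical angle sin θ_c = n₂/n₁, giving n₂/n₁ = sin 56.88° = 0.8375.
Then tan θ_B = n₂/n₁ = 0.8375, so θ_B = arctan 0.8375 = 39.95°.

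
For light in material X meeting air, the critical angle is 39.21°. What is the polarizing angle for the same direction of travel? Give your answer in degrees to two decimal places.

θ_B ≈ 32.30°

sin θ_c = n₂/n₁, so n₂/n₁ = sin 39.21° = 0.6322.
Brewster: tan θ_B = n₂/n₁ = 0.6322.
θ_B = arctan(0.6322) = 32.30°.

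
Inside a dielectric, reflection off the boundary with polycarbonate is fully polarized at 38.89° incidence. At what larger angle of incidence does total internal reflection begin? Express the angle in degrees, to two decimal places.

tan θ_B = n₂/n₁ = tan 38.89° = 0.8066.
Total internal reflection: sin θ_c = n₂/n₁ = 0.8066.
θ_c = arcsin(0.8066) = 53.77°.

θ_c ≈ 53.77°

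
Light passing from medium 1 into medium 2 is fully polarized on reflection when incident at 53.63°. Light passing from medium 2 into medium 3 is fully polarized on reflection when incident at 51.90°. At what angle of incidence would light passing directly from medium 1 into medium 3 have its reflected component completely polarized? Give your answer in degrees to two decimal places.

n₂/n₁ = tan 53.63° = 1.3579 and n₃/n₂ = tan 51.90° = 1.2753.
So n₃/n₁ = (n₂/n₁)(n₃/n₂) = 1.3579 × 1.2753 = 1.7317.
θ_B(1→3) = arctan(1.7317) = 60.00°.

θ_B ≈ 60.00°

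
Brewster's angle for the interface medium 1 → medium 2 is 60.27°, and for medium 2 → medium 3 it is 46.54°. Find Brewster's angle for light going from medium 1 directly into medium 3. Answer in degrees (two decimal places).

tan θ_B(1→2) = n₂/n₁ = tan 60.27° = 1.7511.
tan θ_B(2→3) = n₃/n₂ = tan 46.54° = 1.0553.
Multiplying, n₃/n₁ = 1.7511 × 1.0553 = 1.8478, and θ_B(1→3) = arctan 1.8478 = 61.58°.

θ_B ≈ 61.58°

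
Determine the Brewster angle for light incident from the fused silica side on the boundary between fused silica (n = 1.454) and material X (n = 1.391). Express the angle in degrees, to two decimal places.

The reflected p-component vanishes when tan θ_B = n₂/n₁.
Brewster's condition: tan θ_B = n₂/n₁ = 1.391/1.454 = 0.9567.
θ_B = arctan(0.9567) = 43.73°.

θ_B ≈ 43.73°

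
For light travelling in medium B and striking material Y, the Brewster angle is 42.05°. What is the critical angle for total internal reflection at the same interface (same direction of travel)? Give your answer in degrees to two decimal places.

θ_c ≈ 64.42°

tan θ_B = n₂/n₁ = tan 42.05° = 0.9020.
Total internal reflection: sin θ_c = n₂/n₁ = 0.9020.
θ_c = arcsin(0.9020) = 64.42°.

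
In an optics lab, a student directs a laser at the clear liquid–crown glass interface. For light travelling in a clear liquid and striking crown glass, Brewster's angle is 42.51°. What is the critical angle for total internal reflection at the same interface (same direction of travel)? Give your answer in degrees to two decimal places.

θ_c ≈ 66.44°

n₂/n₁ = tan 42.51° = 0.9167; the critical angle satisfies sin θ_c = n₂/n₁.
θ_c = arcsin(0.9167) = 66.44°.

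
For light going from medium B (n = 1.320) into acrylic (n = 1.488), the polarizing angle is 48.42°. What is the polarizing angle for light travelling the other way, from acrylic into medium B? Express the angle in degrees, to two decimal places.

θ_B' ≈ 41.58°

The two Brewster angles are complementary: θ_B' = 90° − θ_B = 90° − 48.42° = 41.58°.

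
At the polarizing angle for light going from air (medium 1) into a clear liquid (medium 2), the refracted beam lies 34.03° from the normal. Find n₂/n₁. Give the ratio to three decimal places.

n₂/n₁ ≈ 1.481

At Brewster incidence θ_B = 90° − θ_t = 90° − 34.03° = 55.97°.
Then n₂/n₁ = tan θ_B = tan 55.97° = 1.481.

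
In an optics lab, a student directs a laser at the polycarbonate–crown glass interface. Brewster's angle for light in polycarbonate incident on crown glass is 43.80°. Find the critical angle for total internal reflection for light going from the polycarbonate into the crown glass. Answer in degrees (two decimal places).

tan θ_B = n₂/n₁ = tan 43.80° = 0.9590.
Total internal reflection: sin θ_c = n₂/n₁ = 0.9590.
θ_c = arcsin(0.9590) = 73.53°.

θ_c ≈ 73.53°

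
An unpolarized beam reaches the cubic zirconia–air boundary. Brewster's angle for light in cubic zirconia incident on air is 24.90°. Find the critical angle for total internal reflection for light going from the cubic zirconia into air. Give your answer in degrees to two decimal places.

n₂/n₁ = tan 24.90° = 0.4642; the critical angle satisfies sin θ_c = n₂/n₁.
θ_c = arcsin(0.4642) = 27.66°.

θ_c ≈ 27.66°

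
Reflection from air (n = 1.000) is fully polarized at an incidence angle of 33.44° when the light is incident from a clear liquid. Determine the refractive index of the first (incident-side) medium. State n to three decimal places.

n ≈ 1.514

At the Brewster angle, tan θ_B = n₂/n₁ with n₁ on the incident side (a clear liquid) and n₂ on the transmitted side (air).
n₁ = n₂ / tan θ_B = 1.000 / tan 33.44° = 1.514.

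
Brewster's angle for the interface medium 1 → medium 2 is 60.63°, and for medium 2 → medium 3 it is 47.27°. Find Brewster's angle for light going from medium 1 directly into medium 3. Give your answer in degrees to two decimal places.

n₂/n₁ = tan 60.63° = 1.7769 and n₃/n₂ = tan 47.27° = 1.0826.
n₃/n₁ = 1.9236. Then tan θ_B(1→3) = n₃/n₁, so θ_B(1→3) = arctan(1.9236) = 62.53°.

θ_B ≈ 62.53°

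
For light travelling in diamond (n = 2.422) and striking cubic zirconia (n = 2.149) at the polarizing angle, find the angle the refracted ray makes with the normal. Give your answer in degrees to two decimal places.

θ_B = arctan(n₂/n₁) = arctan(2.149/2.422) = 41.58°.
The refracted ray is perpendicular to the reflected ray, so θ_t = 90° − θ_B = 48.42°.

θ_t ≈ 48.42°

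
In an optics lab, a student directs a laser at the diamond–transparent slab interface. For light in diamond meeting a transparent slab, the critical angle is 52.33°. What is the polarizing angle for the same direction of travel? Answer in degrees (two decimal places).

θ_B ≈ 38.36°

sin θ_c = n₂/n₁, so n₂/n₁ = sin 52.33° = 0.7915.
Brewster: tan θ_B = n₂/n₁ = 0.7915.
θ_B = arctan(0.7915) = 38.36°.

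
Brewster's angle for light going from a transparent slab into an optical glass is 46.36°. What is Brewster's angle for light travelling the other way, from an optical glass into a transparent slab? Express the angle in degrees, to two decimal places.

tan θ_B' = n₁/n₂ = 1/tan θ_B, so θ_B' = 90° − θ_B.
θ_B' = 90° − 46.36° = 43.64°.

θ_B' ≈ 43.64°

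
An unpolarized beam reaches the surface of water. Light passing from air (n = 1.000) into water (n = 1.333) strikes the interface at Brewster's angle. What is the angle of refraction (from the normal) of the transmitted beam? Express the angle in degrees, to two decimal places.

tan θ_B = n₂/n₁ = 1.333/1.000 = 1.3330, so θ_B = 53.12°.
Since θ_B + θ_t = 90° at Brewster incidence, θ_t = 90° − 53.12° = 36.88°.

θ_t ≈ 36.88°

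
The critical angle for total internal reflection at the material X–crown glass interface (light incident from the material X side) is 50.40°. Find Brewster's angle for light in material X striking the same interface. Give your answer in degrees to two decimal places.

At the critical angle sin θ_c = n₂/n₁, giving n₂/n₁ = sin 50.40° = 0.7705.
Then tan θ_B = n₂/n₁ = 0.7705, so θ_B = arctan 0.7705 = 37.61°.

θ_B ≈ 37.61°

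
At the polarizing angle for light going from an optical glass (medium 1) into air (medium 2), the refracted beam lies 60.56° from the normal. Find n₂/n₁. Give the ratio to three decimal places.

n₂/n₁ ≈ 0.564

At Brewster incidence θ_B = 90° − θ_t = 90° − 60.56° = 29.44°.
tan θ_B = n₂/n₁, so n₂/n₁ = tan 29.44° = 0.564.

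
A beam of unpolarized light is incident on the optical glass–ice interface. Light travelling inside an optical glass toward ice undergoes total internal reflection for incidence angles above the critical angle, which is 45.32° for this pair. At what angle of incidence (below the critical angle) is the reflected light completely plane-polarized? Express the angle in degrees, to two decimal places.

sin θ_c = n₂/n₁, so n₂/n₁ = sin 45.32° = 0.7110.
Brewster: tan θ_B = n₂/n₁ = 0.7110.
θ_B = arctan(0.7110) = 35.41°.

θ_B ≈ 35.41°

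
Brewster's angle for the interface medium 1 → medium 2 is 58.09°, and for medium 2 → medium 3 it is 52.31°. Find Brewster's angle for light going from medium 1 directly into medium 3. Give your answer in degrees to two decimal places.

n₂/n₁ = tan 58.09° = 1.6059 and n₃/n₂ = tan 52.31° = 1.2943.
So n₃/n₁ = (n₂/n₁)(n₃/n₂) = 1.6059 × 1.2943 = 2.0786.
θ_B(1→3) = arctan(2.0786) = 64.31°.

θ_B ≈ 64.31°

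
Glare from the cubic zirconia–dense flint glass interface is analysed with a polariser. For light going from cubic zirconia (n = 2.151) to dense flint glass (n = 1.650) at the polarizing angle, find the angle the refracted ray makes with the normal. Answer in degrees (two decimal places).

θ_t ≈ 52.51°

First find Brewster's angle: tan θ_B = 1.650/2.151 = 0.7671, giving θ_B = 37.49°.
At Brewster's angle the reflected and refracted rays are perpendicular, so θ_t = 90° − θ_B = 90° − 37.49° = 52.51°.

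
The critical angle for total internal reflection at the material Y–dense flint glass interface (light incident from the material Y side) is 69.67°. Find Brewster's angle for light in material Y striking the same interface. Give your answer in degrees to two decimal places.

θ_B ≈ 43.16°

sin θ_c = n₂/n₁, so n₂/n₁ = sin 69.67° = 0.9377.
Brewster: tan θ_B = n₂/n₁ = 0.9377.
θ_B = arctan(0.9377) = 43.16°.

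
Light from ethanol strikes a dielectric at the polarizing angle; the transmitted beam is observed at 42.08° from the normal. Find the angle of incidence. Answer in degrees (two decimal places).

θ_B ≈ 47.92°

Brewster's condition makes the reflected and refracted beams perpendicular: θ_B + θ_t = 90°.
So θ_B = 90° − θ_t = 90° − 42.08° = 47.92°.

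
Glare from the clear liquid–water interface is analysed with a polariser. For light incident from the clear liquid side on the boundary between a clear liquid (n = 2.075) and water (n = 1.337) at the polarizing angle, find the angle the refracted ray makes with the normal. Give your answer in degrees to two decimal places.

First find Brewster's angle: tan θ_B = 1.337/2.075 = 0.6443, giving θ_B = 32.80°.
At Brewster's angle the reflected and refracted rays are perpendicular, so θ_t = 90° − θ_B = 90° − 32.80° = 57.20°.

θ_t ≈ 57.20°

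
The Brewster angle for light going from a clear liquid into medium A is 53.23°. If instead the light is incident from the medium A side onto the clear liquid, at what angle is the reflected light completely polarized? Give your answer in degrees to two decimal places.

θ_B' ≈ 36.77°

The two Brewster angles are complementary: θ_B' = 90° − θ_B = 90° − 53.23° = 36.77°.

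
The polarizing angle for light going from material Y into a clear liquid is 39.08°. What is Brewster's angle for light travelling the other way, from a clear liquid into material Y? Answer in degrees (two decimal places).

The two Brewster angles are complementary: θ_B' = 90° − θ_B = 90° − 39.08° = 50.92°.

θ_B' ≈ 50.92°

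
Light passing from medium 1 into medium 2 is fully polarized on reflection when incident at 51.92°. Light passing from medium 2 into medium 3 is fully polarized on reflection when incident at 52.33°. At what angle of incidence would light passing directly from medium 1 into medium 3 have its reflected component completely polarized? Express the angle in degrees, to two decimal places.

θ_B ≈ 58.83°

tan θ_B(1→2) = n₂/n₁ = tan 51.92° = 1.2763.
tan θ_B(2→3) = n₃/n₂ = tan 52.33° = 1.2952.
n₃/n₁ = 1.6531. Then tan θ_B(1→3) = n₃/n₁, so θ_B(1→3) = arctan(1.6531) = 58.83°.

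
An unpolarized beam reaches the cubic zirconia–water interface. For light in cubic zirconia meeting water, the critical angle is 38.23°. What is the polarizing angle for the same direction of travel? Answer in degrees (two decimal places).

θ_B ≈ 31.75°

At the critical angle sin θ_c = n₂/n₁, giving n₂/n₁ = sin 38.23° = 0.6188.
Then tan θ_B = n₂/n₁ = 0.6188, so θ_B = arctan 0.6188 = 31.75°.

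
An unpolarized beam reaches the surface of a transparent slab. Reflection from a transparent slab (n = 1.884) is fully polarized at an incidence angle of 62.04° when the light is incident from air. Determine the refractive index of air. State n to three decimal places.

At the polarizing angle, tan θ_B = n₂/n₁ with n₁ on the incident side (air) and n₂ on the transmitted side (a transparent slab).
n₁ = n₂ / tan θ_B = 1.884 / tan 62.04° = 1.000.

n ≈ 1.000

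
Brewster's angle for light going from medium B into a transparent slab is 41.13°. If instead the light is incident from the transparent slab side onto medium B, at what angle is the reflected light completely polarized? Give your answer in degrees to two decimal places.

Reversing the direction swaps n₁ and n₂, so tan θ_B' = 1/tan θ_B and θ_B' = 90° − θ_B.
Hence θ_B' = 90° − 41.13° = 48.87°.

θ_B' ≈ 48.87°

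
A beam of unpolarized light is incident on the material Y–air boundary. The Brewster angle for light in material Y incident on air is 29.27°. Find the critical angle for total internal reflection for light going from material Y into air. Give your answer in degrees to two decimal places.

n₂/n₁ = tan 29.27° = 0.5605; the critical angle satisfies sin θ_c = n₂/n₁.
θ_c = arcsin(0.5605) = 34.09°.

θ_c ≈ 34.09°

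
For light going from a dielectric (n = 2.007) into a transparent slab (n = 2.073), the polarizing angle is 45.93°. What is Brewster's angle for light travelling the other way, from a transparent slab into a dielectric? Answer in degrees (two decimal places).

tan θ_B' = n₁/n₂ = 1/tan θ_B, so θ_B' = 90° − θ_B.
θ_B' = 90° − 45.93° = 44.07°.

θ_B' ≈ 44.07°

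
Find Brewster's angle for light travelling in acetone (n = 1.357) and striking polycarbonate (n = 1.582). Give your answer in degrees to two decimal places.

θ_B ≈ 49.38°

The reflected p-component vanishes when tan θ_B = n₂/n₁.
Here n₂/n₁ = 1.582/1.357 = 1.1658, and Brewster's law gives tan θ_B = n₂/n₁. Taking the arctangent, θ_B = 49.38°.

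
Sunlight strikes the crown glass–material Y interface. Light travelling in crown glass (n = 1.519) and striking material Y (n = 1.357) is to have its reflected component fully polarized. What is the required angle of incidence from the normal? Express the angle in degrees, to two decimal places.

Here n₂/n₁ = 1.357/1.519 = 0.8934, and Brewster's law gives tan θ_B = n₂/n₁.
So θ_B = arctan 0.8934 = 41.78°.

θ_B ≈ 41.78°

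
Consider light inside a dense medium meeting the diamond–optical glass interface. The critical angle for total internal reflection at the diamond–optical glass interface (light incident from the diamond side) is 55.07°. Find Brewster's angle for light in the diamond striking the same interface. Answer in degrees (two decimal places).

θ_B ≈ 39.35°

sin θ_c = n₂/n₁, so n₂/n₁ = sin 55.07° = 0.8199.
Brewster: tan θ_B = n₂/n₁ = 0.8199.
θ_B = arctan(0.8199) = 39.35°.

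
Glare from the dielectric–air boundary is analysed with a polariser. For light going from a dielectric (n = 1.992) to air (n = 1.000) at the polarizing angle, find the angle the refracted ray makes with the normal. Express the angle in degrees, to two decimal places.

θ_t ≈ 63.34°

tan θ_B = n₂/n₁ = 1.000/1.992 = 0.5020, so θ_B = 26.66°.
Since θ_B + θ_t = 90° at Brewster incidence, θ_t = 90° − 26.66° = 63.34°.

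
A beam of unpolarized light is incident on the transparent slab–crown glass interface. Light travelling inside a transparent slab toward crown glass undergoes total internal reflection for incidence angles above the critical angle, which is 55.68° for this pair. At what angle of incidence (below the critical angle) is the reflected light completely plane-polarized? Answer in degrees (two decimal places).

At the critical angle sin θ_c = n₂/n₁, giving n₂/n₁ = sin 55.68° = 0.8259.
Then tan θ_B = n₂/n₁ = 0.8259, so θ_B = arctan 0.8259 = 39.55°.

θ_B ≈ 39.55°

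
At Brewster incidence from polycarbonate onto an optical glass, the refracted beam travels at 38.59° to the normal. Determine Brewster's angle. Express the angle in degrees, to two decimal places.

θ_B ≈ 51.41°

At Brewster's angle the reflected and refracted rays are perpendicular, so θ_B + θ_t = 90°.
So θ_B = 90° − θ_t = 90° − 38.59° = 51.41°.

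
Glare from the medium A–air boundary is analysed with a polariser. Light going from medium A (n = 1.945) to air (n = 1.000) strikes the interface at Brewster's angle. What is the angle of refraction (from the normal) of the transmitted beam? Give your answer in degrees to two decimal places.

θ_B = arctan(n₂/n₁) = arctan(1.000/1.945) = 27.21°.
At Brewster's angle the reflected and refracted rays are perpendicular, so θ_t = 90° − θ_B = 90° − 27.21° = 62.79°.

θ_t ≈ 62.79°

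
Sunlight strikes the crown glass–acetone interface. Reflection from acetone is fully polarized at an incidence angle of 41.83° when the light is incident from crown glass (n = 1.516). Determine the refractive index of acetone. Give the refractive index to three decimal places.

At the polarizing angle, tan θ_B = n₂/n₁ with n₁ on the incident side (crown glass) and n₂ on the transmitted side (acetone).
n₂ = n₁ tan θ_B = 1.516 × tan 41.83° = 1.357.

n ≈ 1.357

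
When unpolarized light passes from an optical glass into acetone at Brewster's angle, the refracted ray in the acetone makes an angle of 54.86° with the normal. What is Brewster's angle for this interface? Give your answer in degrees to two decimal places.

θ_B ≈ 35.14°

At Brewster's angle the reflected and refracted rays are perpendicular, so θ_B + θ_t = 90°.
So θ_B = 90° − θ_t = 90° − 54.86° = 35.14°.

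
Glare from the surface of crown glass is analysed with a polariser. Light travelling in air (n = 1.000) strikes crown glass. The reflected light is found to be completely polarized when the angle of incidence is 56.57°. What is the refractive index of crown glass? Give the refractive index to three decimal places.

Brewster's law: tan θ_B = n₂/n₁ (light incident in air, refracted into crown glass).
n₂ = n₁ tan θ_B = 1.000 × tan 56.57° = 1.515.

n ≈ 1.515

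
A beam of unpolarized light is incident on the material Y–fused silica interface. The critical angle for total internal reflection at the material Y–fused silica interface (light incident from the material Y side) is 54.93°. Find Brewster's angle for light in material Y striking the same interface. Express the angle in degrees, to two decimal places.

θ_B ≈ 39.30°

n₂/n₁ = sin θ_c = sin 54.93° = 0.8185.
tan θ_B equals the same ratio, so θ_B = arctan(0.8185) = 39.30°.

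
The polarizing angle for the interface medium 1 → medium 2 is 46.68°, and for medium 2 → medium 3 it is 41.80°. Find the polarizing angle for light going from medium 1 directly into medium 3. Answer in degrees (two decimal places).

θ_B ≈ 43.48°

n₂/n₁ = tan 46.68° = 1.0604 and n₃/n₂ = tan 41.80° = 0.8941.
n₃/n₁ = 0.9481. Then tan θ_B(1→3) = n₃/n₁, so θ_B(1→3) = arctan(0.9481) = 43.48°.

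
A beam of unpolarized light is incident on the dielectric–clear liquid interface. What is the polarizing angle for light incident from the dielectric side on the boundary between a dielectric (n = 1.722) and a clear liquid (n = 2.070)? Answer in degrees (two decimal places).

At Brewster's angle the reflected and refracted rays are perpendicular, which with Snell's law gives tan θ_B = n₂/n₁.
Here n₂/n₁ = 2.070/1.722 = 1.2021, and Brewster's law gives tan θ_B = n₂/n₁.
θ_B = arctan(1.2021) = 50.24°.

θ_B ≈ 50.24°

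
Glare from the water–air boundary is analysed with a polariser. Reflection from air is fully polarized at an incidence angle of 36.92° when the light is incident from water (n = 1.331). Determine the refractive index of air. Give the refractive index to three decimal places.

n ≈ 1.000

Brewster's law: tan θ_B = n₂/n₁ (light incident in water, refracted into air).
n₂ = n₁ tan θ_B = 1.331 × tan 36.92° = 1.000.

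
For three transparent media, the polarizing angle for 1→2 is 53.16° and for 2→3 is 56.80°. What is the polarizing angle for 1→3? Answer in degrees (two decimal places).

θ_B ≈ 63.88°

tan θ_B(1→2) = n₂/n₁ = tan 53.16° = 1.3348.
tan θ_B(2→3) = n₃/n₂ = tan 56.80° = 1.5282.
So n₃/n₁ = (n₂/n₁)(n₃/n₂) = 1.3348 × 1.5282 = 2.0398.
θ_B(1→3) = arctan(2.0398) = 63.88°.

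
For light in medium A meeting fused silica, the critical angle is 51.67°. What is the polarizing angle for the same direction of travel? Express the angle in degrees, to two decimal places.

sin θ_c = n₂/n₁, so n₂/n₁ = sin 51.67° = 0.7845.
Brewster: tan θ_B = n₂/n₁ = 0.7845.
θ_B = arctan(0.7845) = 38.11°.

θ_B ≈ 38.11°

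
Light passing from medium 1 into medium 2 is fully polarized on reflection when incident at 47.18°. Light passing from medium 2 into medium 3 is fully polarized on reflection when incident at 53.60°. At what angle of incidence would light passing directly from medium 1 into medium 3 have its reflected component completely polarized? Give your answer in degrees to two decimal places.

n₂/n₁ = tan 47.18° = 1.0791 and n₃/n₂ = tan 53.60° = 1.3564.
So n₃/n₁ = (n₂/n₁)(n₃/n₂) = 1.0791 × 1.3564 = 1.4637.
θ_B(1→3) = arctan(1.4637) = 55.66°.

θ_B ≈ 55.66°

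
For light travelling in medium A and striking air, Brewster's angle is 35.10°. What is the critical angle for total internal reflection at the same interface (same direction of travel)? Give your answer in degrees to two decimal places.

θ_c ≈ 44.65°

tan θ_B = n₂/n₁ = tan 35.10° = 0.7028.
Total internal reflection: sin θ_c = n₂/n₁ = 0.7028.
θ_c = arcsin(0.7028) = 44.65°.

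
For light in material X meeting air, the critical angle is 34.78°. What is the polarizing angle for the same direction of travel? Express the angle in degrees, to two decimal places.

At the critical angle sin θ_c = n₂/n₁, giving n₂/n₁ = sin 34.78° = 0.5704.
Then tan θ_B = n₂/n₁ = 0.5704, so θ_B = arctan 0.5704 = 29.70°.

θ_B ≈ 29.70°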